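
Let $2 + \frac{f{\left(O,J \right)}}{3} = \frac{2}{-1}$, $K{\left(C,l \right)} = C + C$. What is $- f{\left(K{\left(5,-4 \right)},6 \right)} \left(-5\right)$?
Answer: $-60$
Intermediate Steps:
$K{\left(C,l \right)} = 2 C$
$f{\left(O,J \right)} = -12$ ($f{\left(O,J \right)} = -6 + 3 \frac{2}{-1} = -6 + 3 \cdot 2 \left(-1\right) = -6 + 3 \left(-2\right) = -6 - 6 = -12$)
$- f{\left(K{\left(5,-4 \right)},6 \right)} \left(-5\right) = \left(-1\right) \left(-12\right) \left(-5\right) = 12 \left(-5\right) = -60$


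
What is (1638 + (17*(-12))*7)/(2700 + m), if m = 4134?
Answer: 35/1139 ≈ 0.030729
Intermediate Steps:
(1638 + (17*(-12))*7)/(2700 + m) = (1638 + (17*(-12))*7)/(2700 + 4134) = (1638 - 204*7)/6834 = (1638 - 1428)*(1/6834) = 210*(1/6834) = 35/1139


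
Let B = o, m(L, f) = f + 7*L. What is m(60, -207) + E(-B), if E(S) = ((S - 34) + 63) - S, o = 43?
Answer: 242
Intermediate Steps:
B = 43
E(S) = 29 (E(S) = ((-34 + S) + 63) - S = (29 + S) - S = 29)
m(60, -207) + E(-B) = (-207 + 7*60) + 29 = (-207 + 420) + 29 = 213 + 29 = 242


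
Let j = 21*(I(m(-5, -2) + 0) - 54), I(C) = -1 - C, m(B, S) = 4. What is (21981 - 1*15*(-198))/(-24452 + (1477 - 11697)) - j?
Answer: 42933657/34672 ≈ 1238.3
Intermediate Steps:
j = -1239 (j = 21*((-1 - (4 + 0)) - 54) = 21*((-1 - 1*4) - 54) = 21*((-1 - 4) - 54) = 21*(-5 - 54) = 21*(-59) = -1239)
(21981 - 1*15*(-198))/(-24452 + (1477 - 11697)) - j = (21981 - 1*15*(-198))/(-24452 + (1477 - 11697)) - 1*(-1239) = (21981 - 15*(-198))/(-24452 - 10220) + 1239 = (21981 + 2970)/(-34672) + 1239 = 24951*(-1/34672) + 1239 = -24951/34672 + 1239 = 42933657/34672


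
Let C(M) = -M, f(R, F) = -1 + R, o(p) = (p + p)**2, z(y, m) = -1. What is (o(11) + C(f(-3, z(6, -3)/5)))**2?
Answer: 238144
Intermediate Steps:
o(p) = 4*p**2 (o(p) = (2*p)**2 = 4*p**2)
(o(11) + C(f(-3, z(6, -3)/5)))**2 = (4*11**2 - (-1 - 3))**2 = (4*121 - 1*(-4))**2 = (484 + 4)**2 = 488**2 = 238144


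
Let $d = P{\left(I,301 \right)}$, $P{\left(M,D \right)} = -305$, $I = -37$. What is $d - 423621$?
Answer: $-423926$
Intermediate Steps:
$d = -305$
$d - 423621 = -305 - 423621 = -423926$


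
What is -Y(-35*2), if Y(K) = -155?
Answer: 155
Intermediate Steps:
-Y(-35*2) = -1*(-155) = 155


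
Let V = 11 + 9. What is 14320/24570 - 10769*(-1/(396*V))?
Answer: 381827/196560 ≈ 1.9425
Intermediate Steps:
V = 20
14320/24570 - 10769*(-1/(396*V)) = 14320/24570 - 10769/((18*(-22))*20) = 14320*(1/24570) - 10769/((-396*20)) = 1432/2457 - 10769/(-7920) = 1432/2457 - 10769*(-1/7920) = 1432/2457 + 979/720 = 381827/196560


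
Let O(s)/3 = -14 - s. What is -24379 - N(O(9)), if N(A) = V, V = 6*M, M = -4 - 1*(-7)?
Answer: -24397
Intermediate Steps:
M = 3 (M = -4 + 7 = 3)
O(s) = -42 - 3*s (O(s) = 3*(-14 - s) = -42 - 3*s)
V = 18 (V = 6*3 = 18)
N(A) = 18
-24379 - N(O(9)) = -24379 - 1*18 = -24379 - 18 = -24397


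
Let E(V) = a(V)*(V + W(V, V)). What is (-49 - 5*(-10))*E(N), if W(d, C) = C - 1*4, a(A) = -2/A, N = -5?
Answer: -28/5 ≈ -5.6000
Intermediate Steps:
W(d, C) = -4 + C (W(d, C) = C - 4 = -4 + C)
E(V) = -2*(-4 + 2*V)/V (E(V) = (-2/V)*(V + (-4 + V)) = (-2/V)*(-4 + 2*V) = -2*(-4 + 2*V)/V)
(-49 - 5*(-10))*E(N) = (-49 - 5*(-10))*(-4 + 8/(-5)) = (-49 + 50)*(-4 + 8*(-⅕)) = 1*(-4 - 8/5) = 1*(-28/5) = -28/5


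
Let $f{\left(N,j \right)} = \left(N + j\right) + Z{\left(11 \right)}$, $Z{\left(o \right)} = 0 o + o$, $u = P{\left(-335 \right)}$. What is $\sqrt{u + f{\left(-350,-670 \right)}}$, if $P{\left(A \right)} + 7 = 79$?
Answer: $i \sqrt{937} \approx 30.61 i$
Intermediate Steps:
$P{\left(A \right)} = 72$ ($P{\left(A \right)} = -7 + 79 = 72$)
$u = 72$
$Z{\left(o \right)} = o$ ($Z{\left(o \right)} = 0 + o = o$)
$f{\left(N,j \right)} = 11 + N + j$ ($f{\left(N,j \right)} = \left(N + j\right) + 11 = 11 + N + j$)
$\sqrt{u + f{\left(-350,-670 \right)}} = \sqrt{72 - 1009} = \sqrt{-937} = i \sqrt{937}$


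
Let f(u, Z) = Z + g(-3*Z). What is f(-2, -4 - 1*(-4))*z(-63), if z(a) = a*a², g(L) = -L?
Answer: 0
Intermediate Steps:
f(u, Z) = 4*Z (f(u, Z) = Z - (-3)*Z = Z + 3*Z = 4*Z)
z(a) = a³
f(-2, -4 - 1*(-4))*z(-63) = (4*(-4 - 1*(-4)))*(-63)³ = (4*(-4 + 4))*(-250047) = (4*0)*(-250047) = 0*(-250047) = 0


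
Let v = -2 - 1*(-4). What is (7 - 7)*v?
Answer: 0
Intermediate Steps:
v = 2 (v = -2 + 4 = 2)
(7 - 7)*v = (7 - 7)*2 = 0*2 = 0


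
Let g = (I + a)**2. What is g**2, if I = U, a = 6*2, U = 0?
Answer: 20736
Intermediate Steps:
a = 12
I = 0
g = 144 (g = (0 + 12)**2 = 12**2 = 144)
g**2 = 144**2 = 20736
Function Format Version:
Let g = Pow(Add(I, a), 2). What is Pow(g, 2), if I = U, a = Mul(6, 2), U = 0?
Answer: 20736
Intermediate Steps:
a = 12
I = 0
g = 144 (g = Pow(Add(0, 12), 2) = Pow(12, 2) = 144)
Pow(g, 2) = Pow(144, 2) = 20736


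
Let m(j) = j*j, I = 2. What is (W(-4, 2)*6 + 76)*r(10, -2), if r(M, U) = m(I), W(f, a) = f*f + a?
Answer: 736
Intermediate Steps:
m(j) = j²
W(f, a) = a + f² (W(f, a) = f² + a = a + f²)
r(M, U) = 4 (r(M, U) = 2² = 4)
(W(-4, 2)*6 + 76)*r(10, -2) = ((2 + (-4)²)*6 + 76)*4 = ((2 + 16)*6 + 76)*4 = (18*6 + 76)*4 = (108 + 76)*4 = 184*4 = 736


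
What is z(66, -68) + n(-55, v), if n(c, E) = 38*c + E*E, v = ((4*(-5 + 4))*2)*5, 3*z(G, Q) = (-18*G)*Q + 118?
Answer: 79432/3 ≈ 26477.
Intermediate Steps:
z(G, Q) = 118/3 - 6*G*Q (z(G, Q) = ((-18*G)*Q + 118)/3 = (-18*G*Q + 118)/3 = (118 - 18*G*Q)/3 = 118/3 - 6*G*Q)
v = -40 (v = ((4*(-1))*2)*5 = -4*2*5 = -8*5 = -40)
n(c, E) = E² + 38*c (n(c, E) = 38*c + E² = E² + 38*c)
z(66, -68) + n(-55, v) = (118/3 - 6*66*(-68)) + ((-40)² + 38*(-55)) = (118/3 + 26928) + (1600 - 2090) = 80902/3 - 490 = 79432/3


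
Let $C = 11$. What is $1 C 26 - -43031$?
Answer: $43317$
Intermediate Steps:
$1 C 26 - -43031 = 1 \cdot 11 \cdot 26 - -43031 = 11 \cdot 26 + 43031 = 286 + 43031 = 43317$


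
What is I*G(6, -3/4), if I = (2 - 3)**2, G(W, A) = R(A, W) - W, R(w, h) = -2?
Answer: -8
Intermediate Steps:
G(W, A) = -2 - W
I = 1 (I = (-1)**2 = 1)
I*G(6, -3/4) = 1*(-2 - 1*6) = 1*(-2 - 6) = 1*(-8) = -8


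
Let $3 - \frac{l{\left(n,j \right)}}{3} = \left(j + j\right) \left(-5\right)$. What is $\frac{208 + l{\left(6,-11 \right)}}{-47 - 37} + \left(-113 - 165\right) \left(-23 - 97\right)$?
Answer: $\frac{2802353}{84} \approx 33361.0$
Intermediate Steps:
$l{\left(n,j \right)} = 9 + 30 j$ ($l{\left(n,j \right)} = 9 - 3 \left(j + j\right) \left(-5\right) = 9 - 3 \cdot 2 j \left(-5\right) = 9 - 3 \left(- 10 j\right) = 9 + 30 j$)
$\frac{208 + l{\left(6,-11 \right)}}{-47 - 37} + \left(-113 - 165\right) \left(-23 - 97\right) = \frac{208 + \left(9 + 30 \left(-11\right)\right)}{-47 - 37} + \left(-113 - 165\right) \left(-23 - 97\right) = \frac{208 + \left(9 - 330\right)}{-84} - -33360 = \left(208 - 321\right) \left(- \frac{1}{84}\right) + 33360 = \left(-113\right) \left(- \frac{1}{84}\right) + 33360 = \frac{113}{84} + 33360 = \frac{2802353}{84}$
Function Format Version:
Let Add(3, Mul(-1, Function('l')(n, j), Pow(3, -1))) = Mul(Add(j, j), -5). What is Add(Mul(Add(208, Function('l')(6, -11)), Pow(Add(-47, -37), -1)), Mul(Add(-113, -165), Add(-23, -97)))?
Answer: Rational(2802353, 84) ≈ 33361.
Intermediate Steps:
Function('l')(n, j) = Add(9, Mul(30, j)) (Function('l')(n, j) = Add(9, Mul(-3, Mul(Add(j, j), -5))) = Add(9, Mul(-3, Mul(Mul(2, j), -5))) = Add(9, Mul(-3, Mul(-10, j))) = Add(9, Mul(30, j)))
Add(Mul(Add(208, Function('l')(6, -11)), Pow(Add(-47, -37), -1)), Mul(Add(-113, -165), Add(-23, -97))) = Add(Mul(Add(208, Add(9, Mul(30, -11))), Pow(Add(-47, -37), -1)), Mul(Add(-113, -165), Add(-23, -97))) = Add(Mul(Add(208, Add(9, -330)), Pow(-84, -1)), Mul(-278, -120)) = Add(Mul(Add(208, -321), Rational(-1, 84)), 33360) = Add(Mul(-113, Rational(-1, 84)), 33360) = Add(Rational(113, 84), 33360) = Rational(2802353, 84)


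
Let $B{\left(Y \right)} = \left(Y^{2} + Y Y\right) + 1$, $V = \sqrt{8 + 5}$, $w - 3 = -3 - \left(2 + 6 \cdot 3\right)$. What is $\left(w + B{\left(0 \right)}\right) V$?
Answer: $- 19 \sqrt{13} \approx -68.505$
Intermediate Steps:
$w = -20$ ($w = 3 - \left(5 + 18\right) = 3 - 23 = -20$)
$V = \sqrt{13} \approx 3.6056$
$B{\left(Y \right)} = 1 + 2 Y^{2}$ ($B{\left(Y \right)} = \left(Y^{2} + Y^{2}\right) + 1 = 2 Y^{2} + 1 = 1 + 2 Y^{2}$)
$\left(w + B{\left(0 \right)}\right) V = \left(-20 + \left(1 + 2 \cdot 0^{2}\right)\right) \sqrt{13} = \left(-20 + \left(1 + 2 \cdot 0\right)\right) \sqrt{13} = \left(-20 + \left(1 + 0\right)\right) \sqrt{13} = \left(-20 + 1\right) \sqrt{13} = - 19 \sqrt{13}$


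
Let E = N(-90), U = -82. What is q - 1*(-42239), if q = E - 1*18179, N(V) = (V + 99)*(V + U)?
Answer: 22512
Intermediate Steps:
N(V) = (-82 + V)*(99 + V) (N(V) = (V + 99)*(V - 82) = (99 + V)*(-82 + V) = (-82 + V)*(99 + V))
E = -1548 (E = -8118 + (-90)² + 17*(-90) = -8118 + 8100 - 1530 = -1548)
q = -19727 (q = -1548 - 1*18179 = -1548 - 18179 = -19727)
q - 1*(-42239) = -19727 - 1*(-42239) = -19727 + 42239 = 22512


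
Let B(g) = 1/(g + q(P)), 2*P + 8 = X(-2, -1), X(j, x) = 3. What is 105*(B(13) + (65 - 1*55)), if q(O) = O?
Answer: 1060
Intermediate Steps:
P = -5/2 (P = -4 + (1/2)*3 = -4 + 3/2 = -5/2 ≈ -2.5000)
B(g) = 1/(-5/2 + g) (B(g) = 1/(g - 5/2) = 1/(-5/2 + g))
105*(B(13) + (65 - 1*55)) = 105*(2/(-5 + 2*13) + (65 - 1*55)) = 105*(2/(-5 + 26) + (65 - 55)) = 105*(2/21 + 10) = 105*(212/21) = 1060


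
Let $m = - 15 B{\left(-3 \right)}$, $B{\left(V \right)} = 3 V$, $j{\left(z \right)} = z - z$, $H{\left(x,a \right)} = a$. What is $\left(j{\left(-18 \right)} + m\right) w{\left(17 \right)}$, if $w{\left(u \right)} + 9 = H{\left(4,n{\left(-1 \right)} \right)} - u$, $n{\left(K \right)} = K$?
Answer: $-3645$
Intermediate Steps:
$j{\left(z \right)} = 0$
$m = 135$ ($m = - 15 \cdot 3 \left(-3\right) = \left(-15\right) \left(-9\right) = 135$)
$w{\left(u \right)} = -10 - u$ ($w{\left(u \right)} = -9 - \left(1 + u\right) = -10 - u$)
$\left(j{\left(-18 \right)} + m\right) w{\left(17 \right)} = \left(0 + 135\right) \left(-10 - 17\right) = 135 \left(-10 - 17\right) = 135 \left(-27\right) = -3645$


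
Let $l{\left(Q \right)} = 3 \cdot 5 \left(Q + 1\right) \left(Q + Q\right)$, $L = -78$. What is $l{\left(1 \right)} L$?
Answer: $-4680$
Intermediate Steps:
$l{\left(Q \right)} = 30 Q \left(1 + Q\right)$ ($l{\left(Q \right)} = 3 \cdot 5 \left(1 + Q\right) 2 Q = 3 \cdot 5 \cdot 2 Q \left(1 + Q\right) = 3 \cdot 10 Q \left(1 + Q\right) = 30 Q \left(1 + Q\right)$)
$l{\left(1 \right)} L = 30 \cdot 1 \left(1 + 1\right) \left(-78\right) = 30 \cdot 1 \cdot 2 \left(-78\right) = 60 \left(-78\right) = -4680$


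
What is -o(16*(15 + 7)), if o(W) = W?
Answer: -352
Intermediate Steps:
-o(16*(15 + 7)) = -16*(15 + 7) = -16*22 = -1*352 = -352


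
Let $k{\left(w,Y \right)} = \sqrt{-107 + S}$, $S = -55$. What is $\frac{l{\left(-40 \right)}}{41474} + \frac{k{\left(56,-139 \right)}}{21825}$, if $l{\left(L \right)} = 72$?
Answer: $\frac{36}{20737} + \frac{i \sqrt{2}}{2425} \approx 0.001736 + 0.00058318 i$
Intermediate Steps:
$k{\left(w,Y \right)} = 9 i \sqrt{2}$ ($k{\left(w,Y \right)} = \sqrt{-107 - 55} = \sqrt{-162} = 9 i \sqrt{2}$)
$\frac{l{\left(-40 \right)}}{41474} + \frac{k{\left(56,-139 \right)}}{21825} = \frac{72}{41474} + \frac{9 i \sqrt{2}}{21825} = 72 \cdot \frac{1}{41474} + 9 i \sqrt{2} \cdot \frac{1}{21825} = \frac{36}{20737} + \frac{i \sqrt{2}}{2425}$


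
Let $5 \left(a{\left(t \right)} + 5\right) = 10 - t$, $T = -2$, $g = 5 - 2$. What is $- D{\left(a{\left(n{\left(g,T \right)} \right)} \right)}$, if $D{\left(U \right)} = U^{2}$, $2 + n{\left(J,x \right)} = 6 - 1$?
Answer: $- \frac{324}{25} \approx -12.96$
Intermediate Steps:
$g = 3$
$n{\left(J,x \right)} = 3$ ($n{\left(J,x \right)} = -2 + \left(6 - 1\right) = -2 + 5 = 3$)
$a{\left(t \right)} = -3 - \frac{t}{5}$ ($a{\left(t \right)} = -5 + \frac{10 - t}{5} = -5 - \left(-2 + \frac{t}{5}\right) = -3 - \frac{t}{5}$)
$- D{\left(a{\left(n{\left(g,T \right)} \right)} \right)} = - \left(-3 - \frac{3}{5}\right)^{2} = - \left(- \frac{18}{5}\right)^{2} = \left(-1\right) \frac{324}{25} = - \frac{324}{25}$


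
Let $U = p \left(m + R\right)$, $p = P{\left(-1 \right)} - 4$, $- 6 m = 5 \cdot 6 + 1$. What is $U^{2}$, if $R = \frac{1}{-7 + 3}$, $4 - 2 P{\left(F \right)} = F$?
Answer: $\frac{4225}{64} \approx 66.016$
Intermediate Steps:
$P{\left(F \right)} = 2 - \frac{F}{2}$
$R = - \frac{1}{4}$ ($R = \frac{1}{-4} = - \frac{1}{4} \approx -0.25$)
$m = - \frac{31}{6}$ ($m = - \frac{5 \cdot 6 + 1}{6} = - \frac{30 + 1}{6} = \left(- \frac{1}{6}\right) 31 = - \frac{31}{6} \approx -5.1667$)
$p = - \frac{3}{2}$ ($p = \left(2 - - \frac{1}{2}\right) - 4 = \left(2 + \frac{1}{2}\right) - 4 = \frac{5}{2} - 4 = - \frac{3}{2} \approx -1.5$)
$U = \frac{65}{8}$ ($U = - \frac{3 \left(- \frac{31}{6} - \frac{1}{4}\right)}{2} = \left(- \frac{3}{2}\right) \left(- \frac{65}{12}\right) = \frac{65}{8} \approx 8.125$)
$U^{2} = \left(\frac{65}{8}\right)^{2} = \frac{4225}{64}$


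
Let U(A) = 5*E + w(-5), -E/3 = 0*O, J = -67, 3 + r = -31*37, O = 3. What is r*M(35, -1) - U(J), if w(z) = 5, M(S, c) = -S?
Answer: 40245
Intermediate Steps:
r = -1150 (r = -3 - 31*37 = -3 - 1147 = -1150)
E = 0 (E = -0*3 = -3*0 = 0)
U(A) = 5 (U(A) = 5*0 + 5 = 0 + 5 = 5)
r*M(35, -1) - U(J) = -(-1150)*35 - 1*5 = -1150*(-35) - 5 = 40250 - 5 = 40245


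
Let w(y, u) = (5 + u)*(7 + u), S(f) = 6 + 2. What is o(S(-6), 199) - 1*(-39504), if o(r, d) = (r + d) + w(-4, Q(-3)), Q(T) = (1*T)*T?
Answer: 39935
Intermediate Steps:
S(f) = 8
Q(T) = T**2 (Q(T) = T*T = T**2)
o(r, d) = 224 + d + r (o(r, d) = (r + d) + (35 + ((-3)**2)**2 + 12*(-3)**2) = (d + r) + (35 + 9**2 + 12*9) = (d + r) + (35 + 81 + 108) = (d + r) + 224 = 224 + d + r)
o(S(-6), 199) - 1*(-39504) = (224 + 199 + 8) - 1*(-39504) = 431 + 39504 = 39935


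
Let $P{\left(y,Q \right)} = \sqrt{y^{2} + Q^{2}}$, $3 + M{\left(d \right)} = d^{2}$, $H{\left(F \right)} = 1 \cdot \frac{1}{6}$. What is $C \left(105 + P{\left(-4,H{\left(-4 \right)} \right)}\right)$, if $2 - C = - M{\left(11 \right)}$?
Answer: $12600 + 20 \sqrt{577} \approx 13080.0$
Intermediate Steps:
$H{\left(F \right)} = \frac{1}{6}$ ($H{\left(F \right)} = 1 \cdot \frac{1}{6} = \frac{1}{6}$)
$M{\left(d \right)} = -3 + d^{2}$
$P{\left(y,Q \right)} = \sqrt{Q^{2} + y^{2}}$
$C = 120$ ($C = 2 - - (-3 + 11^{2}) = 2 - - (-3 + 121) = 2 - \left(-1\right) 118 = 2 - -118 = 2 + 118 = 120$)
$C \left(105 + P{\left(-4,H{\left(-4 \right)} \right)}\right) = 120 \left(105 + \sqrt{\left(\frac{1}{6}\right)^{2} + \left(-4\right)^{2}}\right) = 120 \left(105 + \sqrt{\frac{1}{36} + 16}\right) = 120 \left(105 + \sqrt{\frac{577}{36}}\right) = 120 \left(105 + \frac{\sqrt{577}}{6}\right) = 12600 + 20 \sqrt{577}$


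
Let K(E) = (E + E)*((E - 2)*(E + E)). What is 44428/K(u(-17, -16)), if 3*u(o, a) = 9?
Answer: 11107/9 ≈ 1234.1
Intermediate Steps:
u(o, a) = 3 (u(o, a) = (⅓)*9 = 3)
K(E) = 4*E²*(-2 + E) (K(E) = (2*E)*((-2 + E)*(2*E)) = (2*E)*(2*E*(-2 + E)) = 4*E²*(-2 + E))
44428/K(u(-17, -16)) = 44428/((4*3²*(-2 + 3))) = 44428/((4*9*1)) = 44428/36 = 44428*(1/36) = 11107/9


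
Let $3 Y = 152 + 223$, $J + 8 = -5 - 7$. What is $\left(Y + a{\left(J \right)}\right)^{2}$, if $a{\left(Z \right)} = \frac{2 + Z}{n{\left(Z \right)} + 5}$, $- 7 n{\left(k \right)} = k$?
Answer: $\frac{45549001}{3025} \approx 15058.0$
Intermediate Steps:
$n{\left(k \right)} = - \frac{k}{7}$
$J = -20$ ($J = -8 - 12 = -20$)
$Y = 125$ ($Y = \frac{152 + 223}{3} = \frac{1}{3} \cdot 375 = 125$)
$a{\left(Z \right)} = \frac{2 + Z}{5 - \frac{Z}{7}}$ ($a{\left(Z \right)} = \frac{2 + Z}{- \frac{Z}{7} + 5} = \frac{2 + Z}{5 - \frac{Z}{7}}$)
$\left(Y + a{\left(J \right)}\right)^{2} = \left(125 + \frac{7 \left(-2 - -20\right)}{-35 - 20}\right)^{2} = \left(125 + \frac{7 \left(-2 + 20\right)}{-55}\right)^{2} = \left(125 + 7 \left(- \frac{1}{55}\right) 18\right)^{2} = \left(125 - \frac{126}{55}\right)^{2} = \left(\frac{6749}{55}\right)^{2} = \frac{45549001}{3025}$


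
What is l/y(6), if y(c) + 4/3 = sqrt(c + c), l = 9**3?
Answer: 2187/23 + 6561*sqrt(3)/46 ≈ 342.13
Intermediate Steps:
l = 729
y(c) = -4/3 + sqrt(2)*sqrt(c) (y(c) = -4/3 + sqrt(c + c) = -4/3 + sqrt(2*c) = -4/3 + sqrt(2)*sqrt(c))
l/y(6) = 729/(-4/3 + sqrt(2)*sqrt(6)) = 729/(-4/3 + 2*sqrt(3))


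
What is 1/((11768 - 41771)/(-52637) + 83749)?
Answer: 52637/4408326116 ≈ 1.1940e-5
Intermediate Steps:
1/((11768 - 41771)/(-52637) + 83749) = 1/(-30003*(-1/52637) + 83749) = 1/(30003/52637 + 83749) = 1/(4408326116/52637) = 52637/4408326116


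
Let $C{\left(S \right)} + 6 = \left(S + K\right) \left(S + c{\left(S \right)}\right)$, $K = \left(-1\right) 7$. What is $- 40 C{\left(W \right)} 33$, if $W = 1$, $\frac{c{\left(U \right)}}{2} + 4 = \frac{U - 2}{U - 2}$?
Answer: $-31680$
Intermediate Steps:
$K = -7$
$c{\left(U \right)} = -6$ ($c{\left(U \right)} = -8 + 2 \frac{U - 2}{U - 2} = -8 + 2 \frac{-2 + U}{-2 + U} = -8 + 2 \cdot 1 = -8 + 2 = -6$)
$C{\left(S \right)} = -6 + \left(-7 + S\right) \left(-6 + S\right)$ ($C{\left(S \right)} = -6 + \left(S - 7\right) \left(S - 6\right) = -6 + \left(-7 + S\right) \left(-6 + S\right)$)
$- 40 C{\left(W \right)} 33 = - 40 \left(36 + 1^{2} - 13\right) 33 = - 40 \left(36 + 1 - 13\right) 33 = \left(-40\right) 24 \cdot 33 = \left(-960\right) 33 = -31680$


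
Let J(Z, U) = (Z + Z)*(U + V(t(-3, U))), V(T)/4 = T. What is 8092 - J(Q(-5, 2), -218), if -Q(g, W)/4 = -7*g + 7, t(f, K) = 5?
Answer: -58436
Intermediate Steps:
V(T) = 4*T
Q(g, W) = -28 + 28*g (Q(g, W) = -4*(-7*g + 7) = -4*(7 - 7*g) = -28 + 28*g)
J(Z, U) = 2*Z*(20 + U) (J(Z, U) = (Z + Z)*(U + 4*5) = (2*Z)*(U + 20) = (2*Z)*(20 + U) = 2*Z*(20 + U))
8092 - J(Q(-5, 2), -218) = 8092 - 2*(-28 + 28*(-5))*(20 - 218) = 8092 - 2*(-28 - 140)*(-198) = 8092 - 2*(-168)*(-198) = 8092 - 1*66528 = 8092 - 66528 = -58436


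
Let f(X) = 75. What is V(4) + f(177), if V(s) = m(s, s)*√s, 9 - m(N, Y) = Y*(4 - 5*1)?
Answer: 101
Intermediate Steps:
m(N, Y) = 9 + Y (m(N, Y) = 9 - Y*(4 - 5*1) = 9 - Y*(4 - 5) = 9 - Y*(-1) = 9 - (-1)*Y = 9 + Y)
V(s) = √s*(9 + s) (V(s) = (9 + s)*√s = √s*(9 + s))
V(4) + f(177) = √4*(9 + 4) + 75 = 2*13 + 75 = 26 + 75 = 101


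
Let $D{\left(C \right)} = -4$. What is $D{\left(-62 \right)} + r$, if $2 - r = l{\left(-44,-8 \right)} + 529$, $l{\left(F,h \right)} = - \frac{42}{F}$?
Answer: $- \frac{11703}{22} \approx -531.95$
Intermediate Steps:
$r = - \frac{11615}{22}$ ($r = 2 - \left(- \frac{42}{-44} + 529\right) = 2 - \left(\left(-42\right) \left(- \frac{1}{44}\right) + 529\right) = 2 - \left(\frac{21}{22} + 529\right) = 2 - \frac{11659}{22} = - \frac{11615}{22} \approx -527.95$)
$D{\left(-62 \right)} + r = -4 - \frac{11615}{22} = - \frac{11703}{22}$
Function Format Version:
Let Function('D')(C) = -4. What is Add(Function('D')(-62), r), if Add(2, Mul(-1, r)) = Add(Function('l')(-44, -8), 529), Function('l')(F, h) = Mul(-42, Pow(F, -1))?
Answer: Rational(-11703, 22) ≈ -531.95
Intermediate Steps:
r = Rational(-11615, 22) (r = Add(2, Mul(-1, Add(Mul(-42, Pow(-44, -1)), 529))) = Add(2, Mul(-1, Add(Mul(-42, Rational(-1, 44)), 529))) = Add(2, Mul(-1, Add(Rational(21, 22), 529))) = Add(2, Mul(-1, Rational(11659, 22))) = Add(2, Rational(-11659, 22)) = Rational(-11615, 22) ≈ -527.95)
Add(Function('D')(-62), r) = Add(-4, Rational(-11615, 22)) = Rational(-11703, 22)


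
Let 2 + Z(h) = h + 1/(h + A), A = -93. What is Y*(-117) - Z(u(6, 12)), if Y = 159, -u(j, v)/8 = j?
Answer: -2615972/141 ≈ -18553.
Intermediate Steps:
u(j, v) = -8*j
Z(h) = -2 + h + 1/(-93 + h) (Z(h) = -2 + (h + 1/(h - 93)) = -2 + (h + 1/(-93 + h)) = -2 + h + 1/(-93 + h))
Y*(-117) - Z(u(6, 12)) = 159*(-117) - (187 + (-8*6)² - (-760)*6)/(-93 - 8*6) = -18603 - (187 + (-48)² - 95*(-48))/(-93 - 48) = -18603 - (187 + 2304 + 4560)/(-141) = -18603 - (-1)*7051/141 = -18603 - 1*(-7051/141) = -18603 + 7051/141 = -2615972/141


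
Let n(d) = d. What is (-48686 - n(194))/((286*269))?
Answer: -1880/2959 ≈ -0.63535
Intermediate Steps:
(-48686 - n(194))/((286*269)) = (-48686 - 1*194)/((286*269)) = (-48686 - 194)/76934 = -48880*1/76934 = -1880/2959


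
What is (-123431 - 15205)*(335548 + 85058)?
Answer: -58311133416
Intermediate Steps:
(-123431 - 15205)*(335548 + 85058) = -138636*420606 = -58311133416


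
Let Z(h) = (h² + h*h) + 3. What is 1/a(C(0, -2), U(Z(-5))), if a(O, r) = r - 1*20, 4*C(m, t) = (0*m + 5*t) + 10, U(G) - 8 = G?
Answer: 1/41 ≈ 0.024390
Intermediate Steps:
Z(h) = 3 + 2*h² (Z(h) = (h² + h²) + 3 = 2*h² + 3 = 3 + 2*h²)
U(G) = 8 + G
C(m, t) = 5/2 + 5*t/4 (C(m, t) = ((0*m + 5*t) + 10)/4 = ((0 + 5*t) + 10)/4 = (5*t + 10)/4 = (10 + 5*t)/4 = 5/2 + 5*t/4)
a(O, r) = -20 + r (a(O, r) = r - 20 = -20 + r)
1/a(C(0, -2), U(Z(-5))) = 1/(-20 + (8 + (3 + 2*(-5)²))) = 1/(-20 + (8 + (3 + 2*25))) = 1/(-20 + (8 + (3 + 50))) = 1/(-20 + (8 + 53)) = 1/(-20 + 61) = 1/41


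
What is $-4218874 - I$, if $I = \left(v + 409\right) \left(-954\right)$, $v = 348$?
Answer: $-3496696$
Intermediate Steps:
$I = -722178$ ($I = \left(348 + 409\right) \left(-954\right) = 757 \left(-954\right) = -722178$)
$-4218874 - I = -4218874 - -722178 = -4218874 + 722178 = -3496696$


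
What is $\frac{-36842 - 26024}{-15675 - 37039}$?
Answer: $\frac{31433}{26357} \approx 1.1926$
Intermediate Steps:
$\frac{-36842 - 26024}{-15675 - 37039} = - \frac{62866}{-52714} = \left(-62866\right) \left(- \frac{1}{52714}\right) = \frac{31433}{26357}$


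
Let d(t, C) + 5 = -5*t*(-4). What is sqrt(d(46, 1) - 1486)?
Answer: I*sqrt(571) ≈ 23.896*I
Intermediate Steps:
d(t, C) = -5 + 20*t (d(t, C) = -5 - 5*t*(-4) = -5 + 20*t)
sqrt(d(46, 1) - 1486) = sqrt((-5 + 20*46) - 1486) = sqrt((-5 + 920) - 1486) = sqrt(915 - 1486) = sqrt(-571) = I*sqrt(571)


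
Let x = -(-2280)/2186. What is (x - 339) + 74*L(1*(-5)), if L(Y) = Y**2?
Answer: 1652663/1093 ≈ 1512.0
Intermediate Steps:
x = 1140/1093 (x = -(-2280)/2186 = -1*(-1140/1093) = 1140/1093 ≈ 1.0430)
(x - 339) + 74*L(1*(-5)) = (1140/1093 - 339) + 74*(1*(-5))**2 = -369387/1093 + 74*(-5)**2 = -369387/1093 + 74*25 = -369387/1093 + 1850 = 1652663/1093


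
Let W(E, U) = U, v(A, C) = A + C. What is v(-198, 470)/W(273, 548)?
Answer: 68/137 ≈ 0.49635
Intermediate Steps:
v(-198, 470)/W(273, 548) = (-198 + 470)/548 = 272*(1/548) = 68/137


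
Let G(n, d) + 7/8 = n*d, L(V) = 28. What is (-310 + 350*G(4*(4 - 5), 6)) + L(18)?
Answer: -35953/4 ≈ -8988.3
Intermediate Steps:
G(n, d) = -7/8 + d*n (G(n, d) = -7/8 + n*d = -7/8 + d*n)
(-310 + 350*G(4*(4 - 5), 6)) + L(18) = (-310 + 350*(-7/8 + 6*(4*(4 - 5)))) + 28 = (-310 + 350*(-7/8 + 6*(4*(-1)))) + 28 = (-310 + 350*(-7/8 + 6*(-4))) + 28 = (-310 + 350*(-7/8 - 24)) + 28 = (-310 + 350*(-199/8)) + 28 = (-310 - 34825/4) + 28 = -36065/4 + 28 = -35953/4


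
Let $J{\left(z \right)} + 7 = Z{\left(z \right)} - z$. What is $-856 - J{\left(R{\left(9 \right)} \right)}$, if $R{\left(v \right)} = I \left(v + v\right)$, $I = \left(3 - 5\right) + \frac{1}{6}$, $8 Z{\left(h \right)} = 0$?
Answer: $-882$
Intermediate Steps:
$Z{\left(h \right)} = 0$ ($Z{\left(h \right)} = \frac{1}{8} \cdot 0 = 0$)
$I = - \frac{11}{6}$ ($I = -2 + \frac{1}{6} = - \frac{11}{6} \approx -1.8333$)
$R{\left(v \right)} = - \frac{11 v}{3}$ ($R{\left(v \right)} = - \frac{11 \left(v + v\right)}{6} = - \frac{11 \cdot 2 v}{6} = - \frac{11 v}{3}$)
$J{\left(z \right)} = -7 - z$ ($J{\left(z \right)} = -7 + \left(0 - z\right) = -7 - z$)
$-856 - J{\left(R{\left(9 \right)} \right)} = -856 - \left(-7 - \left(- \frac{11}{3}\right) 9\right) = -856 - \left(-7 - -33\right) = -856 - \left(-7 + 33\right) = -856 - 26 = -882$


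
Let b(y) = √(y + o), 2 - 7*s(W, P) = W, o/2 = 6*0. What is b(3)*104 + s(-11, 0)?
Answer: 13/7 + 104*√3 ≈ 181.99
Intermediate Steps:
o = 0 (o = 2*(6*0) = 2*0 = 0)
s(W, P) = 2/7 - W/7
b(y) = √y (b(y) = √(y + 0) = √y)
b(3)*104 + s(-11, 0) = √3*104 + (2/7 - ⅐*(-11)) = 104*√3 + (2/7 + 11/7) = 104*√3 + 13/7 = 13/7 + 104*√3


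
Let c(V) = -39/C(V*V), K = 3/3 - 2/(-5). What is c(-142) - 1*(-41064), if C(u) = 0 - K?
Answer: 287643/7 ≈ 41092.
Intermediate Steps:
K = 7/5 (K = 3*(⅓) - 2*(-⅕) = 1 + ⅖ = 7/5 ≈ 1.4000)
C(u) = -7/5 (C(u) = 0 - 1*7/5 = 0 - 7/5 = -7/5)
c(V) = 195/7 (c(V) = -39/(-7/5) = -39*(-5/7) = 195/7)
c(-142) - 1*(-41064) = 195/7 - 1*(-41064) = 195/7 + 41064 = 287643/7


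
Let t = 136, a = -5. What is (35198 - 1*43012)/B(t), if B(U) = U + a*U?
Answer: 3907/272 ≈ 14.364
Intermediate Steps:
B(U) = -4*U (B(U) = U - 5*U = -4*U)
(35198 - 1*43012)/B(t) = (35198 - 1*43012)/((-4*136)) = (35198 - 43012)/(-544) = -7814*(-1/544) = 3907/272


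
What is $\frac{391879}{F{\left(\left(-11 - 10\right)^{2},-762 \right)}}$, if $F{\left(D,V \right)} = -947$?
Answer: $- \frac{391879}{947} \approx -413.81$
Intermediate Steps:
$\frac{391879}{F{\left(\left(-11 - 10\right)^{2},-762 \right)}} = \frac{391879}{-947} = 391879 \left(- \frac{1}{947}\right) = - \frac{391879}{947}$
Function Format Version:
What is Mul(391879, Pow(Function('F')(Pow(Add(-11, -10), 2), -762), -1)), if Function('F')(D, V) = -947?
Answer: Rational(-391879, 947) ≈ -413.81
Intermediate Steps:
Mul(391879, Pow(Function('F')(Pow(Add(-11, -10), 2), -762), -1)) = Mul(391879, Pow(-947, -1)) = Mul(391879, Rational(-1, 947)) = Rational(-391879, 947)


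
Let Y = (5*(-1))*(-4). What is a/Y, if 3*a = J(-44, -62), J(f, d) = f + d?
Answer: -53/30 ≈ -1.7667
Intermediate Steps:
J(f, d) = d + f
a = -106/3 (a = (-62 - 44)/3 = (⅓)*(-106) = -106/3 ≈ -35.333)
Y = 20 (Y = -5*(-4) = 20)
a/Y = -106/3/20 = -106/3*1/20 = -53/30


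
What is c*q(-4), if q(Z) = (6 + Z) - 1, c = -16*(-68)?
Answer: 1088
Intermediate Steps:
c = 1088
q(Z) = 5 + Z
c*q(-4) = 1088*(5 - 4) = 1088*1 = 1088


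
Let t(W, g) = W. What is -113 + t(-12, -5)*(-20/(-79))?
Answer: -9167/79 ≈ -116.04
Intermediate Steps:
-113 + t(-12, -5)*(-20/(-79)) = -113 - (-240)/(-79) = -113 - (-240)*(-1)/79 = -113 - 12*20/79 = -113 - 240/79 = -9167/79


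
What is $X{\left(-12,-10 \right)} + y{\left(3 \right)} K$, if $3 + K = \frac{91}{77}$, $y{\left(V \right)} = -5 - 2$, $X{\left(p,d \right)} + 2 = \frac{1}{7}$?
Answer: $\frac{837}{77} \approx 10.87$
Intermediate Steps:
$X{\left(p,d \right)} = - \frac{13}{7}$ ($X{\left(p,d \right)} = -2 + \frac{1}{7} = - \frac{13}{7}$)
$y{\left(V \right)} = -7$ ($y{\left(V \right)} = -5 - 2 = -7$)
$K = - \frac{20}{11}$ ($K = -3 + \frac{91}{77} = -3 + 91 \cdot \frac{1}{77} = -3 + \frac{13}{11} = - \frac{20}{11} \approx -1.8182$)
$X{\left(-12,-10 \right)} + y{\left(3 \right)} K = - \frac{13}{7} - - \frac{140}{11} = - \frac{13}{7} + \frac{140}{11} = \frac{837}{77}$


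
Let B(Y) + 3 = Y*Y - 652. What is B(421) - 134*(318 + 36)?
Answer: 129150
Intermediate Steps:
B(Y) = -655 + Y**2 (B(Y) = -3 + (Y*Y - 652) = -3 + (Y**2 - 652) = -3 + (-652 + Y**2) = -655 + Y**2)
B(421) - 134*(318 + 36) = (-655 + 421**2) - 134*(318 + 36) = (-655 + 177241) - 134*354 = 176586 - 47436 = 129150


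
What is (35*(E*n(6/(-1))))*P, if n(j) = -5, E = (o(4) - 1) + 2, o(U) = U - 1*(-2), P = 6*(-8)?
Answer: 58800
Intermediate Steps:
P = -48
o(U) = 2 + U (o(U) = U + 2 = 2 + U)
E = 7 (E = ((2 + 4) - 1) + 2 = (6 - 1) + 2 = 5 + 2 = 7)
(35*(E*n(6/(-1))))*P = (35*(7*(-5)))*(-48) = (35*(-35))*(-48) = -1225*(-48) = 58800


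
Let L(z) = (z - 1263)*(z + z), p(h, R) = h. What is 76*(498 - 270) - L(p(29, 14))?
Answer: 88900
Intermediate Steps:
L(z) = 2*z*(-1263 + z) (L(z) = (-1263 + z)*(2*z) = 2*z*(-1263 + z))
76*(498 - 270) - L(p(29, 14)) = 76*(498 - 270) - 2*29*(-1263 + 29) = 76*228 - 2*29*(-1234) = 17328 - 1*(-71572) = 17328 + 71572 = 88900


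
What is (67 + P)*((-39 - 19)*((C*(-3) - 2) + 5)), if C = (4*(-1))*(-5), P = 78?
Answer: 479370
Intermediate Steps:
C = 20 (C = -4*(-5) = 20)
(67 + P)*((-39 - 19)*((C*(-3) - 2) + 5)) = (67 + 78)*((-39 - 19)*((20*(-3) - 2) + 5)) = 145*(-58*((-60 - 2) + 5)) = 145*(-58*(-62 + 5)) = 145*(-58*(-57)) = 145*3306 = 479370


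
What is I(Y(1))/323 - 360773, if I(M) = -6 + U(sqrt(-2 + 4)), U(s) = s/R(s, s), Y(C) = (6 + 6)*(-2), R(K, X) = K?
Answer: -116529684/323 ≈ -3.6077e+5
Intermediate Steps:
Y(C) = -24 (Y(C) = 12*(-2) = -24)
U(s) = 1 (U(s) = s/s = 1)
I(M) = -5 (I(M) = -6 + 1 = -5)
I(Y(1))/323 - 360773 = -5/323 - 360773 = -116529684/323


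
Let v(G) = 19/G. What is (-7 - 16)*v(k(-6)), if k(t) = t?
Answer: 437/6 ≈ 72.833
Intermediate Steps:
(-7 - 16)*v(k(-6)) = (-7 - 16)*(19/(-6)) = -437*(-1)/6 = -23*(-19/6) = 437/6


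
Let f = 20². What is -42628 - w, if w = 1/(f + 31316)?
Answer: -1351989649/31716 ≈ -42628.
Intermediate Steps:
f = 400
w = 1/31716 (w = 1/(400 + 31316) = 1/31716 ≈ 3.1530e-5)
-42628 - w = -42628 - 1*1/31716 = -42628 - 1/31716 = -1351989649/31716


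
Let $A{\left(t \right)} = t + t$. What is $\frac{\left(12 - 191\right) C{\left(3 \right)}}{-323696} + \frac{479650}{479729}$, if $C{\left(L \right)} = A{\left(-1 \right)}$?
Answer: $\frac{77544521709}{77643179192} \approx 0.99873$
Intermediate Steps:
$A{\left(t \right)} = 2 t$
$C{\left(L \right)} = -2$ ($C{\left(L \right)} = 2 \left(-1\right) = -2$)
$\frac{\left(12 - 191\right) C{\left(3 \right)}}{-323696} + \frac{479650}{479729} = \frac{\left(12 - 191\right) \left(-2\right)}{-323696} + \frac{479650}{479729} = \left(-179\right) \left(-2\right) \left(- \frac{1}{323696}\right) + 479650 \cdot \frac{1}{479729} = 358 \left(- \frac{1}{323696}\right) + \frac{479650}{479729} = - \frac{179}{161848} + \frac{479650}{479729} = \frac{77544521709}{77643179192}$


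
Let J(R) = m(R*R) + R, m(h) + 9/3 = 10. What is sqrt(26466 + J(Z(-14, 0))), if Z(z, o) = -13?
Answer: 42*sqrt(15) ≈ 162.67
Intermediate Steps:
m(h) = 7 (m(h) = -3 + 10 = 7)
J(R) = 7 + R
sqrt(26466 + J(Z(-14, 0))) = sqrt(26466 + (7 - 13)) = sqrt(26466 - 6) = sqrt(26460) = 42*sqrt(15)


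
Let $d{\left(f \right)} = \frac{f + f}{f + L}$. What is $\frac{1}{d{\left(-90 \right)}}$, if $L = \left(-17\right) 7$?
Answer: $\frac{209}{180} \approx 1.1611$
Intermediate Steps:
$L = -119$
$d{\left(f \right)} = \frac{2 f}{-119 + f}$ ($d{\left(f \right)} = \frac{f + f}{f - 119} = \frac{2 f}{-119 + f}$)
$\frac{1}{d{\left(-90 \right)}} = \frac{1}{2 \left(-90\right) \frac{1}{-119 - 90}} = \frac{1}{2 \left(-90\right) \frac{1}{-209}} = \frac{1}{2 \left(-90\right) \left(- \frac{1}{209}\right)} = \frac{1}{\frac{180}{209}} = \frac{209}{180}$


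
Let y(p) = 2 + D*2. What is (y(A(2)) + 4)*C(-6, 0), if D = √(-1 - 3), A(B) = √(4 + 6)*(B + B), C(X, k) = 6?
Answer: 36 + 24*I ≈ 36.0 + 24.0*I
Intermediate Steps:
A(B) = 2*B*√10 (A(B) = √10*(2*B) = 2*B*√10)
D = 2*I (D = √(-4) = 2*I ≈ 2.0*I)
y(p) = 2 + 4*I (y(p) = 2 + (2*I)*2 = 2 + 4*I)
(y(A(2)) + 4)*C(-6, 0) = ((2 + 4*I) + 4)*6 = (6 + 4*I)*6 = 36 + 24*I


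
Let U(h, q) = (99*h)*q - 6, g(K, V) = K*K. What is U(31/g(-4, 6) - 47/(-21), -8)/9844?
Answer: -46383/137816 ≈ -0.33656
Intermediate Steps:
g(K, V) = K²
U(h, q) = -6 + 99*h*q (U(h, q) = 99*h*q - 6 = -6 + 99*h*q)
U(31/g(-4, 6) - 47/(-21), -8)/9844 = (-6 + 99*(31/((-4)²) - 47/(-21))*(-8))/9844 = (-6 + 99*(31/16 - 47*(-1/21))*(-8))*(1/9844) = (-6 + 99*(31*(1/16) + 47/21)*(-8))*(1/9844) = (-6 + 99*(31/16 + 47/21)*(-8))*(1/9844) = (-6 + 99*(1403/336)*(-8))*(1/9844) = (-6 - 46299/14)*(1/9844) = -46383/14*1/9844 = -46383/137816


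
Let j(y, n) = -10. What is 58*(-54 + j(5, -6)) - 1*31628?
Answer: -35340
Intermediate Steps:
58*(-54 + j(5, -6)) - 1*31628 = 58*(-54 - 10) - 1*31628 = 58*(-64) - 31628 = -3712 - 31628 = -35340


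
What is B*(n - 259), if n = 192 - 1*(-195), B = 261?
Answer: 33408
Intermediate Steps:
n = 387 (n = 192 + 195 = 387)
B*(n - 259) = 261*(387 - 259) = 261*128 = 33408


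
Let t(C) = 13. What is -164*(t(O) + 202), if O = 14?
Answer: -35260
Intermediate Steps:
-164*(t(O) + 202) = -164*(13 + 202) = -164*215 = -35260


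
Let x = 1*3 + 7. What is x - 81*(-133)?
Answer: 10783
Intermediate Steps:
x = 10 (x = 3 + 7 = 10)
x - 81*(-133) = 10 - 81*(-133) = 10 + 10773 = 10783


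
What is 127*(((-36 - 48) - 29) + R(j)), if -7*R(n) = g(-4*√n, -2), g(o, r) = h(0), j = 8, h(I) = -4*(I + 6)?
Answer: -97409/7 ≈ -13916.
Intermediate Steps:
h(I) = -24 - 4*I (h(I) = -4*(6 + I) = -24 - 4*I)
g(o, r) = -24 (g(o, r) = -24 - 4*0 = -24 + 0 = -24)
R(n) = 24/7 (R(n) = -⅐*(-24) = 24/7)
127*(((-36 - 48) - 29) + R(j)) = 127*(((-36 - 48) - 29) + 24/7) = 127*((-84 - 29) + 24/7) = 127*(-113 + 24/7) = 127*(-767/7) = -97409/7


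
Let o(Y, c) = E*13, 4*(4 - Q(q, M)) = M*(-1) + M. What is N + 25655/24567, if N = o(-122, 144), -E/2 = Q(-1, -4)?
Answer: -2529313/24567 ≈ -102.96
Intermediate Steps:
Q(q, M) = 4 (Q(q, M) = 4 - (M*(-1) + M)/4 = 4 - (-M + M)/4 = 4 - ¼*0 = 4 + 0 = 4)
E = -8 (E = -2*4 = -8)
o(Y, c) = -104 (o(Y, c) = -8*13 = -104)
N = -104
N + 25655/24567 = -104 + 25655/24567 = -2529313/24567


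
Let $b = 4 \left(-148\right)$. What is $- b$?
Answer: $592$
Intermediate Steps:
$b = -592$
$- b = \left(-1\right) \left(-592\right) = 592$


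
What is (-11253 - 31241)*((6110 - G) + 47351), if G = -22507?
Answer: -3228184192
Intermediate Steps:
(-11253 - 31241)*((6110 - G) + 47351) = (-11253 - 31241)*((6110 - 1*(-22507)) + 47351) = -42494*((6110 + 22507) + 47351) = -42494*(28617 + 47351) = -42494*75968 = -3228184192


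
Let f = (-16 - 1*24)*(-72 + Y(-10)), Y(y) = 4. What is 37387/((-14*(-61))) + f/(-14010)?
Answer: 7449557/170922 ≈ 43.585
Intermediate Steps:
f = 2720 (f = (-16 - 1*24)*(-72 + 4) = (-16 - 24)*(-68) = -40*(-68) = 2720)
37387/((-14*(-61))) + f/(-14010) = 37387/((-14*(-61))) + 2720/(-14010) = 37387/854 + 2720*(-1/14010) = 37387*(1/854) - 272/1401 = 5341/122 - 272/1401 = 7449557/170922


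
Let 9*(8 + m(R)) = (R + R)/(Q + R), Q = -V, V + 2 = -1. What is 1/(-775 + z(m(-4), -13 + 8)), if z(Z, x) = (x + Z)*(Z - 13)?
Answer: -81/43046 ≈ -0.0018817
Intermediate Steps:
V = -3 (V = -2 - 1 = -3)
Q = 3 (Q = -1*(-3) = 3)
m(R) = -8 + 2*R/(9*(3 + R)) (m(R) = -8 + ((R + R)/(3 + R))/9 = -8 + ((2*R)/(3 + R))/9 = -8 + (2*R/(3 + R))/9 = -8 + 2*R/(9*(3 + R)))
z(Z, x) = (-13 + Z)*(Z + x) (z(Z, x) = (Z + x)*(-13 + Z) = (-13 + Z)*(Z + x))
1/(-775 + z(m(-4), -13 + 8)) = 1/(-775 + ((2*(-108 - 35*(-4))/(9*(3 - 4)))² - 26*(-108 - 35*(-4))/(9*(3 - 4)) - 13*(-13 + 8) + (2*(-108 - 35*(-4))/(9*(3 - 4)))*(-13 + 8))) = 1/(-775 + (((2/9)*(-108 + 140)/(-1))² - 26*(-108 + 140)/(9*(-1)) - 13*(-5) + ((2/9)*(-108 + 140)/(-1))*(-5))) = 1/(-775 + (((2/9)*(-1)*32)² - 26*(-1)*32/9 + 65 + ((2/9)*(-1)*32)*(-5))) = 1/(-775 + ((-64/9)² - 13*(-64/9) + 65 - 64/9*(-5))) = 1/(-775 + (4096/81 + 832/9 + 65 + 320/9)) = 1/(-775 + 19729/81) = 1/(-43046/81) = -81/43046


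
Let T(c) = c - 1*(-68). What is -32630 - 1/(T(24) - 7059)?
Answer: -227333209/6967 ≈ -32630.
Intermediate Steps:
T(c) = 68 + c (T(c) = c + 68 = 68 + c)
-32630 - 1/(T(24) - 7059) = -32630 - 1/((68 + 24) - 7059) = -32630 - 1/(92 - 7059) = -32630 - 1/(-6967) = -32630 - 1*(-1/6967) = -32630 + 1/6967 = -227333209/6967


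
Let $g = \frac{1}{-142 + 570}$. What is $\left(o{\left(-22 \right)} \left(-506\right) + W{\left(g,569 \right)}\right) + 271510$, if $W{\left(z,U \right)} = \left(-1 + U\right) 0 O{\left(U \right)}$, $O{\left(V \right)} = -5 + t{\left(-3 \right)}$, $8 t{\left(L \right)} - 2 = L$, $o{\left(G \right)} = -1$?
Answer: $272016$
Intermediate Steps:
$t{\left(L \right)} = \frac{1}{4} + \frac{L}{8}$
$g = \frac{1}{428} \approx 0.0023364$
$O{\left(V \right)} = - \frac{41}{8}$ ($O{\left(V \right)} = -5 + \left(\frac{1}{4} + \frac{1}{8} \left(-3\right)\right) = -5 + \left(\frac{1}{4} - \frac{3}{8}\right) = -5 - \frac{1}{8} = - \frac{41}{8}$)
$W{\left(z,U \right)} = 0$ ($W{\left(z,U \right)} = \left(-1 + U\right) 0 \left(- \frac{41}{8}\right) = 0 \left(- \frac{41}{8}\right) = 0$)
$\left(o{\left(-22 \right)} \left(-506\right) + W{\left(g,569 \right)}\right) + 271510 = \left(\left(-1\right) \left(-506\right) + 0\right) + 271510 = \left(506 + 0\right) + 271510 = 506 + 271510 = 272016$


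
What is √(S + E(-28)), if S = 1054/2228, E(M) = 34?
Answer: 3*√4753438/1114 ≈ 5.8714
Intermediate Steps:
S = 527/1114 (S = 1054*(1/2228) = 527/1114 ≈ 0.47307)
√(S + E(-28)) = √(527/1114 + 34) = √(38403/1114) = 3*√4753438/1114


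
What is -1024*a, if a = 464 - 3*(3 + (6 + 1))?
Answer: -444416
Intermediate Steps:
a = 434 (a = 464 - 3*(3 + 7) = 464 - 3*10 = 464 - 1*30 = 464 - 30 = 434)
-1024*a = -1024*434 = -444416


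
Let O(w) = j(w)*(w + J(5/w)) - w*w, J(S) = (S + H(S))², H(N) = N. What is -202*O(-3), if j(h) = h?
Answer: 20200/3 ≈ 6733.3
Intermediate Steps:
J(S) = 4*S² (J(S) = (S + S)² = (2*S)² = 4*S²)
O(w) = -w² + w*(w + 100/w²) (O(w) = w*(w + 4*(5/w)²) - w*w = w*(w + 4*(25/w²)) - w² = w*(w + 100/w²) - w² = -w² + w*(w + 100/w²))
-202*O(-3) = -20200/(-3) = -20200*(-1)/3 = -202*(-100/3) = 20200/3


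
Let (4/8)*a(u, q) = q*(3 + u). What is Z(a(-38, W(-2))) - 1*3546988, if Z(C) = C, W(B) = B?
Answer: -3546848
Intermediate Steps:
a(u, q) = 2*q*(3 + u) (a(u, q) = 2*(q*(3 + u)) = 2*q*(3 + u))
Z(a(-38, W(-2))) - 1*3546988 = 2*(-2)*(3 - 38) - 1*3546988 = 2*(-2)*(-35) - 3546988 = 140 - 3546988 = -3546848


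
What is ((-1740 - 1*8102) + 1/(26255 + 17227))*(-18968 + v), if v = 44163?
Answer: -10782196294385/43482 ≈ -2.4797e+8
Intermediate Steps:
((-1740 - 1*8102) + 1/(26255 + 17227))*(-18968 + v) = ((-1740 - 1*8102) + 1/(26255 + 17227))*(-18968 + 44163) = ((-1740 - 8102) + 1/43482)*25195 = (-9842 + 1/43482)*25195 = -427949843/43482*25195 = -10782196294385/43482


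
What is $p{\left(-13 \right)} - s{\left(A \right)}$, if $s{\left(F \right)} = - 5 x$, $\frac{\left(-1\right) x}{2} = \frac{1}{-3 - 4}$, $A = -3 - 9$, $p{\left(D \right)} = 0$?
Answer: $\frac{10}{7} \approx 1.4286$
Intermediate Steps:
$A = -12$
$x = \frac{2}{7}$ ($x = - \frac{2}{-3 - 4} = - \frac{2}{-7} = \left(-2\right) \left(- \frac{1}{7}\right) = \frac{2}{7} \approx 0.28571$)
$s{\left(F \right)} = - \frac{10}{7}$ ($s{\left(F \right)} = \left(-5\right) \frac{2}{7} = - \frac{10}{7}$)
$p{\left(-13 \right)} - s{\left(A \right)} = 0 - - \frac{10}{7} = 0 + \frac{10}{7} = \frac{10}{7}$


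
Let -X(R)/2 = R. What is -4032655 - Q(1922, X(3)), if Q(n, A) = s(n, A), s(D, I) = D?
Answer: -4034577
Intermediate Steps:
X(R) = -2*R
Q(n, A) = n
-4032655 - Q(1922, X(3)) = -4032655 - 1*1922 = -4032655 - 1922 = -4034577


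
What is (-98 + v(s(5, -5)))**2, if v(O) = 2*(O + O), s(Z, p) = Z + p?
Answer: 9604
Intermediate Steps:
v(O) = 4*O (v(O) = 2*(2*O) = 4*O)
(-98 + v(s(5, -5)))**2 = (-98 + 4*(5 - 5))**2 = (-98 + 4*0)**2 = (-98 + 0)**2 = (-98)**2 = 9604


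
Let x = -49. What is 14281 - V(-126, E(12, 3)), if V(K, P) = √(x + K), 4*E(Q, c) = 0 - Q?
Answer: 14281 - 5*I*√7 ≈ 14281.0 - 13.229*I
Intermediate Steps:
E(Q, c) = -Q/4 (E(Q, c) = (0 - Q)/4 = (-Q)/4 = -Q/4)
V(K, P) = √(-49 + K)
14281 - V(-126, E(12, 3)) = 14281 - √(-49 - 126) = 14281 - √(-175) = 14281 - 5*I*√7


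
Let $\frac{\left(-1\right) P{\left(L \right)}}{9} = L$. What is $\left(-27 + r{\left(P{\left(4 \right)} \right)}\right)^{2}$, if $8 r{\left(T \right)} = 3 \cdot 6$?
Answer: $\frac{9801}{16} \approx 612.56$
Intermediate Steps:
$P{\left(L \right)} = - 9 L$
$r{\left(T \right)} = \frac{9}{4}$ ($r{\left(T \right)} = \frac{3 \cdot 6}{8} = \frac{1}{8} \cdot 18 = \frac{9}{4}$)
$\left(-27 + r{\left(P{\left(4 \right)} \right)}\right)^{2} = \left(-27 + \frac{9}{4}\right)^{2} = \left(- \frac{99}{4}\right)^{2} = \frac{9801}{16}$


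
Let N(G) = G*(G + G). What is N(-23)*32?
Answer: 33856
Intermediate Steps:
N(G) = 2*G² (N(G) = G*(2*G) = 2*G²)
N(-23)*32 = (2*(-23)²)*32 = (2*529)*32 = 1058*32 = 33856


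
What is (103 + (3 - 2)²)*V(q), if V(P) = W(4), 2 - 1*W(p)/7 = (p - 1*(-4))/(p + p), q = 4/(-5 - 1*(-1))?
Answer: 728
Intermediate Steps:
q = -1 (q = 4/(-5 + 1) = 4/(-4) = 4*(-¼) = -1)
W(p) = 14 - 7*(4 + p)/(2*p) (W(p) = 14 - 7*(p - 1*(-4))/(p + p) = 14 - 7*(p + 4)/(2*p) = 14 - 7*(4 + p)*1/(2*p) = 14 - 7*(4 + p)/(2*p))
V(P) = 7 (V(P) = 21/2 - 14/4 = 21/2 - 14*¼ = 21/2 - 7/2 = 7)
(103 + (3 - 2)²)*V(q) = (103 + (3 - 2)²)*7 = (103 + 1²)*7 = (103 + 1)*7 = 104*7 = 728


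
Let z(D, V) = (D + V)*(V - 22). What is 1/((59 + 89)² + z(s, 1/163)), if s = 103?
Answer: 26569/521775226 ≈ 5.0920e-5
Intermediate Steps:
z(D, V) = (-22 + V)*(D + V) (z(D, V) = (D + V)*(-22 + V) = (-22 + V)*(D + V))
1/((59 + 89)² + z(s, 1/163)) = 1/((59 + 89)² + ((1/163)² - 22*103 - 22/163 + 103/163)) = 1/(148² + ((1/163)² - 2266 - 22*1/163 + 103*(1/163))) = 1/(21904 + (1/26569 - 2266 - 22/163 + 103/163)) = 1/(21904 - 60192150/26569) = 1/(521775226/26569) = 26569/521775226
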